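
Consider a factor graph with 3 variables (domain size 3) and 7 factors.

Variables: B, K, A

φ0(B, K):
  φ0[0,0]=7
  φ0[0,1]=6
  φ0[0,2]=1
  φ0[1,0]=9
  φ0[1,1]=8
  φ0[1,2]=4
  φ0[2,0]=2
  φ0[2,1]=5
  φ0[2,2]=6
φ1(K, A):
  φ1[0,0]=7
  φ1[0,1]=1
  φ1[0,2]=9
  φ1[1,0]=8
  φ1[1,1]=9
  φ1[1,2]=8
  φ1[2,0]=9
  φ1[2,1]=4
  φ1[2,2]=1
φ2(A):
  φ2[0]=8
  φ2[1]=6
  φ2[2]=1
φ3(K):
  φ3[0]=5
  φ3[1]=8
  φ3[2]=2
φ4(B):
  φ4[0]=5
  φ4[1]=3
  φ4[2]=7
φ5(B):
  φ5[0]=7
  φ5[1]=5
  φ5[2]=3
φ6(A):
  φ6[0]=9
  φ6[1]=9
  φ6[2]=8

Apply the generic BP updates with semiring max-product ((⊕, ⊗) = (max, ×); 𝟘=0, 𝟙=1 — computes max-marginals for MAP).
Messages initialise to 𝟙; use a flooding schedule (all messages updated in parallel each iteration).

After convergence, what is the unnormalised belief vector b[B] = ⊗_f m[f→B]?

b[B] = [967680, 552960, 483840]

init: all messages = 𝟙 over 3 values
r1 m[φ0→B] = [7, 9, 6]
r1 m[φ0→K] = [9, 8, 6]
r1 m[φ1→K] = [9, 9, 9]
r1 m[φ1→A] = [9, 9, 9]
r1 m[φ2→A] = [8, 6, 1]
r1 m[φ3→K] = [5, 8, 2]
r1 m[φ4→B] = [5, 3, 7]
r1 m[φ5→B] = [7, 5, 3]
r1 m[φ6→A] = [9, 9, 8]
r1 m[B→φ0] = [1, 1, 1]
r1 m[B→φ4] = [1, 1, 1]
r1 m[B→φ5] = [1, 1, 1]
r1 m[K→φ0] = [1, 1, 1]
r1 m[K→φ1] = [1, 1, 1]
r1 m[K→φ3] = [1, 1, 1]
r1 m[A→φ1] = [1, 1, 1]
r1 m[A→φ2] = [1, 1, 1]
r1 m[A→φ6] = [1, 1, 1]
r2 m[φ0→B] = [7, 9, 6]
r2 m[φ0→K] = [9, 8, 6]
r2 m[φ1→K] = [9, 9, 9]
r2 m[φ1→A] = [9, 9, 9]
r2 m[φ2→A] = [8, 6, 1]
r2 m[φ3→K] = [5, 8, 2]
r2 m[φ4→B] = [5, 3, 7]
r2 m[φ5→B] = [7, 5, 3]
r2 m[φ6→A] = [9, 9, 8]
r2 m[B→φ0] = [35, 15, 21]
r2 m[B→φ4] = [49, 45, 18]
r2 m[B→φ5] = [35, 27, 42]
r2 m[K→φ0] = [45, 72, 18]
r2 m[K→φ1] = [45, 64, 12]
r2 m[K→φ3] = [81, 72, 54]
r2 m[A→φ1] = [72, 54, 8]
r2 m[A→φ2] = [81, 81, 72]
r2 m[A→φ6] = [72, 54, 9]
r3 m[φ0→B] = [432, 576, 360]
r3 m[φ0→K] = [245, 210, 126]
r3 m[φ1→K] = [504, 576, 648]
r3 m[φ1→A] = [512, 576, 512]
r3 m[φ2→A] = [8, 6, 1]
r3 m[φ3→K] = [5, 8, 2]
r3 m[φ4→B] = [5, 3, 7]
r3 m[φ5→B] = [7, 5, 3]
r3 m[φ6→A] = [9, 9, 8]
r3 m[B→φ0] = [35, 15, 21]
r3 m[B→φ4] = [49, 45, 18]
r3 m[B→φ5] = [35, 27, 42]
r3 m[K→φ0] = [45, 72, 18]
r3 m[K→φ1] = [45, 64, 12]
r3 m[K→φ3] = [81, 72, 54]
r3 m[A→φ1] = [72, 54, 8]
r3 m[A→φ2] = [81, 81, 72]
r3 m[A→φ6] = [72, 54, 9]
r4 m[φ0→B] = [432, 576, 360]
r4 m[φ0→K] = [245, 210, 126]
r4 m[φ1→K] = [504, 576, 648]
r4 m[φ1→A] = [512, 576, 512]
r4 m[φ2→A] = [8, 6, 1]
r4 m[φ3→K] = [5, 8, 2]
r4 m[φ4→B] = [5, 3, 7]
r4 m[φ5→B] = [7, 5, 3]
r4 m[φ6→A] = [9, 9, 8]
r4 m[B→φ0] = [35, 15, 21]
r4 m[B→φ4] = [3024, 2880, 1080]
r4 m[B→φ5] = [2160, 1728, 2520]
r4 m[K→φ0] = [2520, 4608, 1296]
r4 m[K→φ1] = [1225, 1680, 252]
r4 m[K→φ3] = [123480, 120960, 81648]
r4 m[A→φ1] = [72, 54, 8]
r4 m[A→φ2] = [4608, 5184, 4096]
r4 m[A→φ6] = [4096, 3456, 512]
r5 m[φ0→B] = [27648, 36864, 23040]
r5 m[φ0→K] = [245, 210, 126]
r5 m[φ1→K] = [504, 576, 648]
r5 m[φ1→A] = [13440, 15120, 13440]
r5 m[φ2→A] = [8, 6, 1]
r5 m[φ3→K] = [5, 8, 2]
r5 m[φ4→B] = [5, 3, 7]
r5 m[φ5→B] = [7, 5, 3]
r5 m[φ6→A] = [9, 9, 8]
r5 m[B→φ0] = [35, 15, 21]
r5 m[B→φ4] = [3024, 2880, 1080]
r5 m[B→φ5] = [2160, 1728, 2520]
r5 m[K→φ0] = [2520, 4608, 1296]
r5 m[K→φ1] = [1225, 1680, 252]
r5 m[K→φ3] = [123480, 120960, 81648]
r5 m[A→φ1] = [72, 54, 8]
r5 m[A→φ2] = [4608, 5184, 4096]
r5 m[A→φ6] = [4096, 3456, 512]
r6 m[φ0→B] = [27648, 36864, 23040]
r6 m[φ0→K] = [245, 210, 126]
r6 m[φ1→K] = [504, 576, 648]
r6 m[φ1→A] = [13440, 15120, 13440]
r6 m[φ2→A] = [8, 6, 1]
r6 m[φ3→K] = [5, 8, 2]
r6 m[φ4→B] = [5, 3, 7]
r6 m[φ5→B] = [7, 5, 3]
r6 m[φ6→A] = [9, 9, 8]
r6 m[B→φ0] = [35, 15, 21]
r6 m[B→φ4] = [193536, 184320, 69120]
r6 m[B→φ5] = [138240, 110592, 161280]
r6 m[K→φ0] = [2520, 4608, 1296]
r6 m[K→φ1] = [1225, 1680, 252]
r6 m[K→φ3] = [123480, 120960, 81648]
r6 m[A→φ1] = [72, 54, 8]
r6 m[A→φ2] = [120960, 136080, 107520]
r6 m[A→φ6] = [107520, 90720, 13440]
r7 m[φ0→B] = [27648, 36864, 23040]
r7 m[φ0→K] = [245, 210, 126]
r7 m[φ1→K] = [504, 576, 648]
r7 m[φ1→A] = [13440, 15120, 13440]
r7 m[φ2→A] = [8, 6, 1]
r7 m[φ3→K] = [5, 8, 2]
r7 m[φ4→B] = [5, 3, 7]
r7 m[φ5→B] = [7, 5, 3]
r7 m[φ6→A] = [9, 9, 8]
r7 m[B→φ0] = [35, 15, 21]
r7 m[B→φ4] = [193536, 184320, 69120]
r7 m[B→φ5] = [138240, 110592, 161280]
r7 m[K→φ0] = [2520, 4608, 1296]
r7 m[K→φ1] = [1225, 1680, 252]
r7 m[K→φ3] = [123480, 120960, 81648]
r7 m[A→φ1] = [72, 54, 8]
r7 m[A→φ2] = [120960, 136080, 107520]
r7 m[A→φ6] = [107520, 90720, 13440]
fixed point reached at round 7
b[B] = ⊗ incoming = [967680, 552960, 483840]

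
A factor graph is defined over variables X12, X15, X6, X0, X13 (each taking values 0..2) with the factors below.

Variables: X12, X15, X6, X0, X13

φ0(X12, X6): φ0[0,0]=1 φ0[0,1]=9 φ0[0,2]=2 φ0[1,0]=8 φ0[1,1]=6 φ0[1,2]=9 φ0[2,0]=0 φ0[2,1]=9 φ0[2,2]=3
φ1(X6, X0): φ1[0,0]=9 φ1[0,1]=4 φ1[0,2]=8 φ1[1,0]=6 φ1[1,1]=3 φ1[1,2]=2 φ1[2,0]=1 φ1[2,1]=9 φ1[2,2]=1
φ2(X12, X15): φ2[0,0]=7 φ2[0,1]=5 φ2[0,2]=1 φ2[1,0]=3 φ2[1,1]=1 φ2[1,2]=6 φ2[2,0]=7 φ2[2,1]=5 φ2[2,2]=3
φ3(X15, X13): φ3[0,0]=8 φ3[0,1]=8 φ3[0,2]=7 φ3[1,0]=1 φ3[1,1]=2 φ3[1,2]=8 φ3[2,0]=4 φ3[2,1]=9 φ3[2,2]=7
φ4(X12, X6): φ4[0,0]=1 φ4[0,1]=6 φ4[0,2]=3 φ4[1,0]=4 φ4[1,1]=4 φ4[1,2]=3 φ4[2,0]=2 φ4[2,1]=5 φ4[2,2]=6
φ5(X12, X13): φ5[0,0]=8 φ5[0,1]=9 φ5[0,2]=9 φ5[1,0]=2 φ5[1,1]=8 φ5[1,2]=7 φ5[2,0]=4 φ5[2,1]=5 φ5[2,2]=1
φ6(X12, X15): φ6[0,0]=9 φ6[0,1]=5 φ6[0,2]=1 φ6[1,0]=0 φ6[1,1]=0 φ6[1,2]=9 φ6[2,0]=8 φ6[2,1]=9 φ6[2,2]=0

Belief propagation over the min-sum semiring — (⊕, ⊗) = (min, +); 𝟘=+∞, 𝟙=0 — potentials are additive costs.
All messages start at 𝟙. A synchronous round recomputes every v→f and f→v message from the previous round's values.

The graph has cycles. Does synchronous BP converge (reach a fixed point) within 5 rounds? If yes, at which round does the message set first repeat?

init: all messages = 𝟙 over 3 values
r1 m[φ0→X12] = [1, 6, 0]
r1 m[φ0→X6] = [0, 6, 2]
r1 m[φ1→X6] = [4, 2, 1]
r1 m[φ1→X0] = [1, 3, 1]
r1 m[φ2→X12] = [1, 1, 3]
r1 m[φ2→X15] = [3, 1, 1]
r1 m[φ3→X15] = [7, 1, 4]
r1 m[φ3→X13] = [1, 2, 7]
r1 m[φ4→X12] = [1, 3, 2]
r1 m[φ4→X6] = [1, 4, 3]
r1 m[φ5→X12] = [8, 2, 1]
r1 m[φ5→X13] = [2, 5, 1]
r1 m[φ6→X12] = [1, 0, 0]
r1 m[φ6→X15] = [0, 0, 0]
r1 m[X12→φ0] = [0, 0, 0]
r1 m[X12→φ2] = [0, 0, 0]
r1 m[X12→φ4] = [0, 0, 0]
r1 m[X12→φ5] = [0, 0, 0]
r1 m[X12→φ6] = [0, 0, 0]
r1 m[X15→φ2] = [0, 0, 0]
r1 m[X15→φ3] = [0, 0, 0]
r1 m[X15→φ6] = [0, 0, 0]
r1 m[X6→φ0] = [0, 0, 0]
r1 m[X6→φ1] = [0, 0, 0]
r1 m[X6→φ4] = [0, 0, 0]
r1 m[X0→φ1] = [0, 0, 0]
r1 m[X13→φ3] = [0, 0, 0]
r1 m[X13→φ5] = [0, 0, 0]
r2 m[φ0→X12] = [1, 6, 0]
r2 m[φ0→X6] = [0, 6, 2]
r2 m[φ1→X6] = [4, 2, 1]
r2 m[φ1→X0] = [1, 3, 1]
r2 m[φ2→X12] = [1, 1, 3]
r2 m[φ2→X15] = [3, 1, 1]
r2 m[φ3→X15] = [7, 1, 4]
r2 m[φ3→X13] = [1, 2, 7]
r2 m[φ4→X12] = [1, 3, 2]
r2 m[φ4→X6] = [1, 4, 3]
r2 m[φ5→X12] = [8, 2, 1]
r2 m[φ5→X13] = [2, 5, 1]
r2 m[φ6→X12] = [1, 0, 0]
r2 m[φ6→X15] = [0, 0, 0]
r2 m[X12→φ0] = [11, 6, 6]
r2 m[X12→φ2] = [11, 11, 3]
r2 m[X12→φ4] = [11, 9, 4]
r2 m[X12→φ5] = [4, 10, 5]
r2 m[X12→φ6] = [11, 12, 6]
r2 m[X15→φ2] = [7, 1, 4]
r2 m[X15→φ3] = [3, 1, 1]
r2 m[X15→φ6] = [10, 2, 5]
r2 m[X6→φ0] = [5, 6, 4]
r2 m[X6→φ1] = [1, 10, 5]
r2 m[X6→φ4] = [4, 8, 3]
r2 m[X0→φ1] = [0, 0, 0]
r2 m[X13→φ3] = [2, 5, 1]
r2 m[X13→φ5] = [1, 2, 7]
r3 m[φ0→X12] = [6, 12, 5]
r3 m[φ0→X6] = [6, 12, 9]
r3 m[φ1→X6] = [4, 2, 1]
r3 m[φ1→X0] = [6, 5, 6]
r3 m[φ2→X12] = [5, 2, 6]
r3 m[φ2→X15] = [10, 8, 6]
r3 m[φ3→X15] = [8, 3, 6]
r3 m[φ3→X13] = [2, 3, 8]
r3 m[φ4→X12] = [5, 6, 6]
r3 m[φ4→X6] = [6, 9, 10]
r3 m[φ5→X12] = [9, 3, 5]
r3 m[φ5→X13] = [9, 10, 6]
r3 m[φ6→X12] = [6, 2, 5]
r3 m[φ6→X15] = [12, 12, 6]
r3 m[X12→φ0] = [11, 6, 6]
r3 m[X12→φ2] = [11, 11, 3]
r3 m[X12→φ4] = [11, 9, 4]
r3 m[X12→φ5] = [4, 10, 5]
r3 m[X12→φ6] = [11, 12, 6]
r3 m[X15→φ2] = [7, 1, 4]
r3 m[X15→φ3] = [3, 1, 1]
r3 m[X15→φ6] = [10, 2, 5]
r3 m[X6→φ0] = [5, 6, 4]
r3 m[X6→φ1] = [1, 10, 5]
r3 m[X6→φ4] = [4, 8, 3]
r3 m[X0→φ1] = [0, 0, 0]
r3 m[X13→φ3] = [2, 5, 1]
r3 m[X13→φ5] = [1, 2, 7]
r4 m[φ0→X12] = [6, 12, 5]
r4 m[φ0→X6] = [6, 12, 9]
r4 m[φ1→X6] = [4, 2, 1]
r4 m[φ1→X0] = [6, 5, 6]
r4 m[φ2→X12] = [5, 2, 6]
r4 m[φ2→X15] = [10, 8, 6]
r4 m[φ3→X15] = [8, 3, 6]
r4 m[φ3→X13] = [2, 3, 8]
r4 m[φ4→X12] = [5, 6, 6]
r4 m[φ4→X6] = [6, 9, 10]
r4 m[φ5→X12] = [9, 3, 5]
r4 m[φ5→X13] = [9, 10, 6]
r4 m[φ6→X12] = [6, 2, 5]
r4 m[φ6→X15] = [12, 12, 6]
r4 m[X12→φ0] = [25, 13, 22]
r4 m[X12→φ2] = [26, 23, 21]
r4 m[X12→φ4] = [26, 19, 21]
r4 m[X12→φ5] = [22, 22, 22]
r4 m[X12→φ6] = [25, 23, 22]
r4 m[X15→φ2] = [20, 15, 12]
r4 m[X15→φ3] = [22, 20, 12]
r4 m[X15→φ6] = [18, 11, 12]
r4 m[X6→φ0] = [10, 11, 11]
r4 m[X6→φ1] = [12, 21, 19]
r4 m[X6→φ4] = [10, 14, 10]
r4 m[X0→φ1] = [0, 0, 0]
r4 m[X13→φ3] = [9, 10, 6]
r4 m[X13→φ5] = [2, 3, 8]
r5 m[φ0→X12] = [11, 17, 10]
r5 m[φ0→X6] = [21, 19, 22]
r5 m[φ1→X6] = [4, 2, 1]
r5 m[φ1→X0] = [20, 16, 20]
r5 m[φ2→X12] = [13, 16, 15]
r5 m[φ2→X15] = [26, 24, 24]
r5 m[φ3→X15] = [13, 10, 13]
r5 m[φ3→X13] = [16, 21, 19]
r5 m[φ4→X12] = [11, 13, 12]
r5 m[φ4→X6] = [23, 23, 22]
r5 m[φ5→X12] = [10, 4, 6]
r5 m[φ5→X13] = [24, 27, 23]
r5 m[φ6→X12] = [13, 11, 12]
r5 m[φ6→X15] = [23, 23, 22]
r5 m[X12→φ0] = [25, 13, 22]
r5 m[X12→φ2] = [26, 23, 21]
r5 m[X12→φ4] = [26, 19, 21]
r5 m[X12→φ5] = [22, 22, 22]
r5 m[X12→φ6] = [25, 23, 22]
r5 m[X15→φ2] = [20, 15, 12]
r5 m[X15→φ3] = [22, 20, 12]
r5 m[X15→φ6] = [18, 11, 12]
r5 m[X6→φ0] = [10, 11, 11]
r5 m[X6→φ1] = [12, 21, 19]
r5 m[X6→φ4] = [10, 14, 10]
r5 m[X0→φ1] = [0, 0, 0]
r5 m[X13→φ3] = [9, 10, 6]
r5 m[X13→φ5] = [2, 3, 8]
no fixed point within 5 rounds

NOT CONVERGED within 5 rounds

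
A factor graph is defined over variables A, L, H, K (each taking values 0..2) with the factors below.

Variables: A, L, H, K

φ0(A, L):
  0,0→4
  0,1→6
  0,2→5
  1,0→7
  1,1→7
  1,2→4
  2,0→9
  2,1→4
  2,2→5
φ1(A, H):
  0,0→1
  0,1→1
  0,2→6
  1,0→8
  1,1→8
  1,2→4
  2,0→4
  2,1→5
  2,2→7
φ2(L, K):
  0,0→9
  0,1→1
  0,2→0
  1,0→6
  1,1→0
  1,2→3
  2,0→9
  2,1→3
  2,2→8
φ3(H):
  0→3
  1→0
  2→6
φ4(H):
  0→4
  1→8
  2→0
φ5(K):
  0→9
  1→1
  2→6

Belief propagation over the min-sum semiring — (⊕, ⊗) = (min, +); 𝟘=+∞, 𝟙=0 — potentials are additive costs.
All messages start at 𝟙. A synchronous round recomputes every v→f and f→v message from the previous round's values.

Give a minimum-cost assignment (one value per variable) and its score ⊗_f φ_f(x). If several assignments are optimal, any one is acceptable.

assignment: (A=0, L=0, H=0, K=1); score = 14

init: all messages = 𝟙 over 3 values
r1 m[φ0→A] = [4, 4, 4]
r1 m[φ0→L] = [4, 4, 4]
r1 m[φ1→A] = [1, 4, 4]
r1 m[φ1→H] = [1, 1, 4]
r1 m[φ2→L] = [0, 0, 3]
r1 m[φ2→K] = [6, 0, 0]
r1 m[φ3→H] = [3, 0, 6]
r1 m[φ4→H] = [4, 8, 0]
r1 m[φ5→K] = [9, 1, 6]
r1 m[A→φ0] = [0, 0, 0]
r1 m[A→φ1] = [0, 0, 0]
r1 m[L→φ0] = [0, 0, 0]
r1 m[L→φ2] = [0, 0, 0]
r1 m[H→φ1] = [0, 0, 0]
r1 m[H→φ3] = [0, 0, 0]
r1 m[H→φ4] = [0, 0, 0]
r1 m[K→φ2] = [0, 0, 0]
r1 m[K→φ5] = [0, 0, 0]
r2 m[φ0→A] = [4, 4, 4]
r2 m[φ0→L] = [4, 4, 4]
r2 m[φ1→A] = [1, 4, 4]
r2 m[φ1→H] = [1, 1, 4]
r2 m[φ2→L] = [0, 0, 3]
r2 m[φ2→K] = [6, 0, 0]
r2 m[φ3→H] = [3, 0, 6]
r2 m[φ4→H] = [4, 8, 0]
r2 m[φ5→K] = [9, 1, 6]
r2 m[A→φ0] = [1, 4, 4]
r2 m[A→φ1] = [4, 4, 4]
r2 m[L→φ0] = [0, 0, 3]
r2 m[L→φ2] = [4, 4, 4]
r2 m[H→φ1] = [7, 8, 6]
r2 m[H→φ3] = [5, 9, 4]
r2 m[H→φ4] = [4, 1, 10]
r2 m[K→φ2] = [9, 1, 6]
r2 m[K→φ5] = [6, 0, 0]
r3 m[φ0→A] = [4, 7, 4]
r3 m[φ0→L] = [5, 7, 6]
r3 m[φ1→A] = [8, 10, 11]
r3 m[φ1→H] = [5, 5, 8]
r3 m[φ2→L] = [2, 1, 4]
r3 m[φ2→K] = [10, 4, 4]
r3 m[φ3→H] = [3, 0, 6]
r3 m[φ4→H] = [4, 8, 0]
r3 m[φ5→K] = [9, 1, 6]
r3 m[A→φ0] = [1, 4, 4]
r3 m[A→φ1] = [4, 4, 4]
r3 m[L→φ0] = [0, 0, 3]
r3 m[L→φ2] = [4, 4, 4]
r3 m[H→φ1] = [7, 8, 6]
r3 m[H→φ3] = [5, 9, 4]
r3 m[H→φ4] = [4, 1, 10]
r3 m[K→φ2] = [9, 1, 6]
r3 m[K→φ5] = [6, 0, 0]
r4 m[φ0→A] = [4, 7, 4]
r4 m[φ0→L] = [5, 7, 6]
r4 m[φ1→A] = [8, 10, 11]
r4 m[φ1→H] = [5, 5, 8]
r4 m[φ2→L] = [2, 1, 4]
r4 m[φ2→K] = [10, 4, 4]
r4 m[φ3→H] = [3, 0, 6]
r4 m[φ4→H] = [4, 8, 0]
r4 m[φ5→K] = [9, 1, 6]
r4 m[A→φ0] = [8, 10, 11]
r4 m[A→φ1] = [4, 7, 4]
r4 m[L→φ0] = [2, 1, 4]
r4 m[L→φ2] = [5, 7, 6]
r4 m[H→φ1] = [7, 8, 6]
r4 m[H→φ3] = [9, 13, 8]
r4 m[H→φ4] = [8, 5, 14]
r4 m[K→φ2] = [9, 1, 6]
r4 m[K→φ5] = [10, 4, 4]
r5 m[φ0→A] = [6, 8, 5]
r5 m[φ0→L] = [12, 14, 13]
r5 m[φ1→A] = [8, 10, 11]
r5 m[φ1→H] = [5, 5, 10]
r5 m[φ2→L] = [2, 1, 4]
r5 m[φ2→K] = [13, 6, 5]
r5 m[φ3→H] = [3, 0, 6]
r5 m[φ4→H] = [4, 8, 0]
r5 m[φ5→K] = [9, 1, 6]
r5 m[A→φ0] = [8, 10, 11]
r5 m[A→φ1] = [4, 7, 4]
r5 m[L→φ0] = [2, 1, 4]
r5 m[L→φ2] = [5, 7, 6]
r5 m[H→φ1] = [7, 8, 6]
r5 m[H→φ3] = [9, 13, 8]
r5 m[H→φ4] = [8, 5, 14]
r5 m[K→φ2] = [9, 1, 6]
r5 m[K→φ5] = [10, 4, 4]
r6 m[φ0→A] = [6, 8, 5]
r6 m[φ0→L] = [12, 14, 13]
r6 m[φ1→A] = [8, 10, 11]
r6 m[φ1→H] = [5, 5, 10]
r6 m[φ2→L] = [2, 1, 4]
r6 m[φ2→K] = [13, 6, 5]
r6 m[φ3→H] = [3, 0, 6]
r6 m[φ4→H] = [4, 8, 0]
r6 m[φ5→K] = [9, 1, 6]
r6 m[A→φ0] = [8, 10, 11]
r6 m[A→φ1] = [6, 8, 5]
r6 m[L→φ0] = [2, 1, 4]
r6 m[L→φ2] = [12, 14, 13]
r6 m[H→φ1] = [7, 8, 6]
r6 m[H→φ3] = [9, 13, 10]
r6 m[H→φ4] = [8, 5, 16]
r6 m[K→φ2] = [9, 1, 6]
r6 m[K→φ5] = [13, 6, 5]
r7 m[φ0→A] = [6, 8, 5]
r7 m[φ0→L] = [12, 14, 13]
r7 m[φ1→A] = [8, 10, 11]
r7 m[φ1→H] = [7, 7, 12]
r7 m[φ2→L] = [2, 1, 4]
r7 m[φ2→K] = [20, 13, 12]
r7 m[φ3→H] = [3, 0, 6]
r7 m[φ4→H] = [4, 8, 0]
r7 m[φ5→K] = [9, 1, 6]
r7 m[A→φ0] = [8, 10, 11]
r7 m[A→φ1] = [6, 8, 5]
r7 m[L→φ0] = [2, 1, 4]
r7 m[L→φ2] = [12, 14, 13]
r7 m[H→φ1] = [7, 8, 6]
r7 m[H→φ3] = [9, 13, 10]
r7 m[H→φ4] = [8, 5, 16]
r7 m[K→φ2] = [9, 1, 6]
r7 m[K→φ5] = [13, 6, 5]
r8 m[φ0→A] = [6, 8, 5]
r8 m[φ0→L] = [12, 14, 13]
r8 m[φ1→A] = [8, 10, 11]
r8 m[φ1→H] = [7, 7, 12]
r8 m[φ2→L] = [2, 1, 4]
r8 m[φ2→K] = [20, 13, 12]
r8 m[φ3→H] = [3, 0, 6]
r8 m[φ4→H] = [4, 8, 0]
r8 m[φ5→K] = [9, 1, 6]
r8 m[A→φ0] = [8, 10, 11]
r8 m[A→φ1] = [6, 8, 5]
r8 m[L→φ0] = [2, 1, 4]
r8 m[L→φ2] = [12, 14, 13]
r8 m[H→φ1] = [7, 8, 6]
r8 m[H→φ3] = [11, 15, 12]
r8 m[H→φ4] = [10, 7, 18]
r8 m[K→φ2] = [9, 1, 6]
r8 m[K→φ5] = [20, 13, 12]
r9 m[φ0→A] = [6, 8, 5]
r9 m[φ0→L] = [12, 14, 13]
r9 m[φ1→A] = [8, 10, 11]
r9 m[φ1→H] = [7, 7, 12]
r9 m[φ2→L] = [2, 1, 4]
r9 m[φ2→K] = [20, 13, 12]
r9 m[φ3→H] = [3, 0, 6]
r9 m[φ4→H] = [4, 8, 0]
r9 m[φ5→K] = [9, 1, 6]
r9 m[A→φ0] = [8, 10, 11]
r9 m[A→φ1] = [6, 8, 5]
r9 m[L→φ0] = [2, 1, 4]
r9 m[L→φ2] = [12, 14, 13]
r9 m[H→φ1] = [7, 8, 6]
r9 m[H→φ3] = [11, 15, 12]
r9 m[H→φ4] = [10, 7, 18]
r9 m[K→φ2] = [9, 1, 6]
r9 m[K→φ5] = [20, 13, 12]
fixed point reached at round 9
traceback from A: (A=0, L=0, H=0, K=1), score=14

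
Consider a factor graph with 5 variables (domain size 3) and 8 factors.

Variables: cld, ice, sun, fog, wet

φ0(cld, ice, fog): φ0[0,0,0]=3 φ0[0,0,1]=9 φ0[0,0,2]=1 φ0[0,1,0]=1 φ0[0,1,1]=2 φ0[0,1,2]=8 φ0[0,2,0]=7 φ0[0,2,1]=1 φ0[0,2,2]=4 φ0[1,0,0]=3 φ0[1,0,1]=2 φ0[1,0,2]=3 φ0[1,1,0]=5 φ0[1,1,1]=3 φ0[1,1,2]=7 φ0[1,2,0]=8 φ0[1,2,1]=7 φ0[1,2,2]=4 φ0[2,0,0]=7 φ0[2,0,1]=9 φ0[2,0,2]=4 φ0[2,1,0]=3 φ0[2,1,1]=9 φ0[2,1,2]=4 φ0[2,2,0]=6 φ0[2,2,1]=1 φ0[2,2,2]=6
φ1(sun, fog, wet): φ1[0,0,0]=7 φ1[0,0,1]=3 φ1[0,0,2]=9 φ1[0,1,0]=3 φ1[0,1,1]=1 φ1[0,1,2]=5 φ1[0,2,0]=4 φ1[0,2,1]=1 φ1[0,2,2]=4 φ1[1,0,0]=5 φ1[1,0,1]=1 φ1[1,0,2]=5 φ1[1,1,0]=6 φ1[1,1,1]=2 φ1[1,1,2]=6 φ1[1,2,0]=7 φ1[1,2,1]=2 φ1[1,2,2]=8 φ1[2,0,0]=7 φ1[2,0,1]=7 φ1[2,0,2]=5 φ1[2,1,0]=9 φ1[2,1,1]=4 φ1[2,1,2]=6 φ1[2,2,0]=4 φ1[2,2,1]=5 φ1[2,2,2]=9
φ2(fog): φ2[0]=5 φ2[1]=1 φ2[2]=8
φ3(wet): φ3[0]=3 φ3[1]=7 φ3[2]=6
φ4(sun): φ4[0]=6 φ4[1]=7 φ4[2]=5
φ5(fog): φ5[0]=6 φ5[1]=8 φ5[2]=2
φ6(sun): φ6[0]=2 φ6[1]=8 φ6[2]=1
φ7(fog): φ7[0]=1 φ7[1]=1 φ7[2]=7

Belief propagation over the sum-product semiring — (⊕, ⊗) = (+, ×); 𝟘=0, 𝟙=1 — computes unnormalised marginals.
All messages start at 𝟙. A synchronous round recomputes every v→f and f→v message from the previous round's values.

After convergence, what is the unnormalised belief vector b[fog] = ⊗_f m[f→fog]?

b[fog] = [5887560, 1656360, 26032048]

init: all messages = 𝟙 over 3 values
r1 m[φ0→cld] = [36, 42, 49]
r1 m[φ0→ice] = [41, 42, 44]
r1 m[φ0→fog] = [43, 43, 41]
r1 m[φ1→sun] = [37, 42, 56]
r1 m[φ1→fog] = [49, 42, 44]
r1 m[φ1→wet] = [52, 26, 57]
r1 m[φ2→fog] = [5, 1, 8]
r1 m[φ3→wet] = [3, 7, 6]
r1 m[φ4→sun] = [6, 7, 5]
r1 m[φ5→fog] = [6, 8, 2]
r1 m[φ6→sun] = [2, 8, 1]
r1 m[φ7→fog] = [1, 1, 7]
r1 m[cld→φ0] = [1, 1, 1]
r1 m[ice→φ0] = [1, 1, 1]
r1 m[sun→φ1] = [1, 1, 1]
r1 m[sun→φ4] = [1, 1, 1]
r1 m[sun→φ6] = [1, 1, 1]
r1 m[fog→φ0] = [1, 1, 1]
r1 m[fog→φ1] = [1, 1, 1]
r1 m[fog→φ2] = [1, 1, 1]
r1 m[fog→φ5] = [1, 1, 1]
r1 m[fog→φ7] = [1, 1, 1]
r1 m[wet→φ1] = [1, 1, 1]
r1 m[wet→φ3] = [1, 1, 1]
r2 m[φ0→cld] = [36, 42, 49]
r2 m[φ0→ice] = [41, 42, 44]
r2 m[φ0→fog] = [43, 43, 41]
r2 m[φ1→sun] = [37, 42, 56]
r2 m[φ1→fog] = [49, 42, 44]
r2 m[φ1→wet] = [52, 26, 57]
r2 m[φ2→fog] = [5, 1, 8]
r2 m[φ3→wet] = [3, 7, 6]
r2 m[φ4→sun] = [6, 7, 5]
r2 m[φ5→fog] = [6, 8, 2]
r2 m[φ6→sun] = [2, 8, 1]
r2 m[φ7→fog] = [1, 1, 7]
r2 m[cld→φ0] = [1, 1, 1]
r2 m[ice→φ0] = [1, 1, 1]
r2 m[sun→φ1] = [12, 56, 5]
r2 m[sun→φ4] = [74, 336, 56]
r2 m[sun→φ6] = [222, 294, 280]
r2 m[fog→φ0] = [1470, 336, 4928]
r2 m[fog→φ1] = [1290, 344, 4592]
r2 m[fog→φ2] = [12642, 14448, 25256]
r2 m[fog→φ5] = [10535, 1806, 101024]
r2 m[fog→φ7] = [63210, 14448, 28864]
r2 m[wet→φ1] = [3, 7, 6]
r2 m[wet→φ3] = [52, 26, 57]
r3 m[φ0→cld] = [84266, 96544, 98896]
r3 m[φ0→ice] = [65254, 111566, 102886]
r3 m[φ0→fog] = [43, 43, 41]
r3 m[φ1→sun] = [337120, 471608, 624096]
r3 m[φ1→fog] = [4564, 4815, 5669]
r3 m[φ1→wet] = [2770478, 897574, 3163586]
r3 m[φ2→fog] = [5, 1, 8]
r3 m[φ3→wet] = [3, 7, 6]
r3 m[φ4→sun] = [6, 7, 5]
r3 m[φ5→fog] = [6, 8, 2]
r3 m[φ6→sun] = [2, 8, 1]
r3 m[φ7→fog] = [1, 1, 7]
r3 m[cld→φ0] = [1, 1, 1]
r3 m[ice→φ0] = [1, 1, 1]
r3 m[sun→φ1] = [12, 56, 5]
r3 m[sun→φ4] = [74, 336, 56]
r3 m[sun→φ6] = [222, 294, 280]
r3 m[fog→φ0] = [1470, 336, 4928]
r3 m[fog→φ1] = [1290, 344, 4592]
r3 m[fog→φ2] = [12642, 14448, 25256]
r3 m[fog→φ5] = [10535, 1806, 101024]
r3 m[fog→φ7] = [63210, 14448, 28864]
r3 m[wet→φ1] = [3, 7, 6]
r3 m[wet→φ3] = [52, 26, 57]
r4 m[φ0→cld] = [84266, 96544, 98896]
r4 m[φ0→ice] = [65254, 111566, 102886]
r4 m[φ0→fog] = [43, 43, 41]
r4 m[φ1→sun] = [337120, 471608, 624096]
r4 m[φ1→fog] = [4564, 4815, 5669]
r4 m[φ1→wet] = [2770478, 897574, 3163586]
r4 m[φ2→fog] = [5, 1, 8]
r4 m[φ3→wet] = [3, 7, 6]
r4 m[φ4→sun] = [6, 7, 5]
r4 m[φ5→fog] = [6, 8, 2]
r4 m[φ6→sun] = [2, 8, 1]
r4 m[φ7→fog] = [1, 1, 7]
r4 m[cld→φ0] = [1, 1, 1]
r4 m[ice→φ0] = [1, 1, 1]
r4 m[sun→φ1] = [12, 56, 5]
r4 m[sun→φ4] = [674240, 3772864, 624096]
r4 m[sun→φ6] = [2022720, 3301256, 3120480]
r4 m[fog→φ0] = [136920, 38520, 634928]
r4 m[fog→φ1] = [1290, 344, 4592]
r4 m[fog→φ2] = [1177512, 1656360, 3254006]
r4 m[fog→φ5] = [981260, 207045, 13016024]
r4 m[fog→φ7] = [5887560, 1656360, 3718864]
r4 m[wet→φ1] = [3, 7, 6]
r4 m[wet→φ3] = [2770478, 897574, 3163586]
r5 m[φ0→cld] = [10222424, 11541952, 11811592]
r5 m[φ0→ice] = [7629784, 13835192, 12110992]
r5 m[φ0→fog] = [43, 43, 41]
r5 m[φ1→sun] = [337120, 471608, 624096]
r5 m[φ1→fog] = [4564, 4815, 5669]
r5 m[φ1→wet] = [2770478, 897574, 3163586]
r5 m[φ2→fog] = [5, 1, 8]
r5 m[φ3→wet] = [3, 7, 6]
r5 m[φ4→sun] = [6, 7, 5]
r5 m[φ5→fog] = [6, 8, 2]
r5 m[φ6→sun] = [2, 8, 1]
r5 m[φ7→fog] = [1, 1, 7]
r5 m[cld→φ0] = [1, 1, 1]
r5 m[ice→φ0] = [1, 1, 1]
r5 m[sun→φ1] = [12, 56, 5]
r5 m[sun→φ4] = [674240, 3772864, 624096]
r5 m[sun→φ6] = [2022720, 3301256, 3120480]
r5 m[fog→φ0] = [136920, 38520, 634928]
r5 m[fog→φ1] = [1290, 344, 4592]
r5 m[fog→φ2] = [1177512, 1656360, 3254006]
r5 m[fog→φ5] = [981260, 207045, 13016024]
r5 m[fog→φ7] = [5887560, 1656360, 3718864]
r5 m[wet→φ1] = [3, 7, 6]
r5 m[wet→φ3] = [2770478, 897574, 3163586]
r6 m[φ0→cld] = [10222424, 11541952, 11811592]
r6 m[φ0→ice] = [7629784, 13835192, 12110992]
r6 m[φ0→fog] = [43, 43, 41]
r6 m[φ1→sun] = [337120, 471608, 624096]
r6 m[φ1→fog] = [4564, 4815, 5669]
r6 m[φ1→wet] = [2770478, 897574, 3163586]
r6 m[φ2→fog] = [5, 1, 8]
r6 m[φ3→wet] = [3, 7, 6]
r6 m[φ4→sun] = [6, 7, 5]
r6 m[φ5→fog] = [6, 8, 2]
r6 m[φ6→sun] = [2, 8, 1]
r6 m[φ7→fog] = [1, 1, 7]
r6 m[cld→φ0] = [1, 1, 1]
r6 m[ice→φ0] = [1, 1, 1]
r6 m[sun→φ1] = [12, 56, 5]
r6 m[sun→φ4] = [674240, 3772864, 624096]
r6 m[sun→φ6] = [2022720, 3301256, 3120480]
r6 m[fog→φ0] = [136920, 38520, 634928]
r6 m[fog→φ1] = [1290, 344, 4592]
r6 m[fog→φ2] = [1177512, 1656360, 3254006]
r6 m[fog→φ5] = [981260, 207045, 13016024]
r6 m[fog→φ7] = [5887560, 1656360, 3718864]
r6 m[wet→φ1] = [3, 7, 6]
r6 m[wet→φ3] = [2770478, 897574, 3163586]
fixed point reached at round 6
b[fog] = ⊗ incoming = [5887560, 1656360, 26032048]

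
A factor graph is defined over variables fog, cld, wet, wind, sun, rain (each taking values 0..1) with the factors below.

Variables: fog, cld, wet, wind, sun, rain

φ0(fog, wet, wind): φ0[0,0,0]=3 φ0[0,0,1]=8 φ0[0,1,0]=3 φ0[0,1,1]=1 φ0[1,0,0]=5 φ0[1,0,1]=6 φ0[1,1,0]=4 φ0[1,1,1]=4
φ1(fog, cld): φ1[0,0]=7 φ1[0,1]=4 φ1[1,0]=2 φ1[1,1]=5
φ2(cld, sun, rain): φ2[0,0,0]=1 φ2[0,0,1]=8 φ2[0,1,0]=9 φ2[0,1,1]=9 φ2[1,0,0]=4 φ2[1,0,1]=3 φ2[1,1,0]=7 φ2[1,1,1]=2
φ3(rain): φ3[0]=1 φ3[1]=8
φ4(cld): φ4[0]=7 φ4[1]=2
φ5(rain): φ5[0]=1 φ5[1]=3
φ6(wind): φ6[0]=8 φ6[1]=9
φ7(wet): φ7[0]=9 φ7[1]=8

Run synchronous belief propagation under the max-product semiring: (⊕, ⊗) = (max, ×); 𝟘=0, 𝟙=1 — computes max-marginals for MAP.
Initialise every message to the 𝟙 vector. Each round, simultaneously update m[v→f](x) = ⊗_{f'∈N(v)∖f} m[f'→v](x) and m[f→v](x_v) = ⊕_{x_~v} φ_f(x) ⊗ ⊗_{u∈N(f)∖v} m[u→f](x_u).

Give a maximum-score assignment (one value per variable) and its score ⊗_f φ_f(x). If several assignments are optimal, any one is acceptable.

assignment: (fog=0, cld=0, wet=0, wind=1, sun=1, rain=1); score = 6858432

init: all messages = 𝟙 over 2 values
r1 m[φ0→fog] = [8, 6]
r1 m[φ0→wet] = [8, 4]
r1 m[φ0→wind] = [5, 8]
r1 m[φ1→fog] = [7, 5]
r1 m[φ1→cld] = [7, 5]
r1 m[φ2→cld] = [9, 7]
r1 m[φ2→sun] = [8, 9]
r1 m[φ2→rain] = [9, 9]
r1 m[φ3→rain] = [1, 8]
r1 m[φ4→cld] = [7, 2]
r1 m[φ5→rain] = [1, 3]
r1 m[φ6→wind] = [8, 9]
r1 m[φ7→wet] = [9, 8]
r1 m[fog→φ0] = [1, 1]
r1 m[fog→φ1] = [1, 1]
r1 m[cld→φ1] = [1, 1]
r1 m[cld→φ2] = [1, 1]
r1 m[cld→φ4] = [1, 1]
r1 m[wet→φ0] = [1, 1]
r1 m[wet→φ7] = [1, 1]
r1 m[wind→φ0] = [1, 1]
r1 m[wind→φ6] = [1, 1]
r1 m[sun→φ2] = [1, 1]
r1 m[rain→φ2] = [1, 1]
r1 m[rain→φ3] = [1, 1]
r1 m[rain→φ5] = [1, 1]
r2 m[φ0→fog] = [8, 6]
r2 m[φ0→wet] = [8, 4]
r2 m[φ0→wind] = [5, 8]
r2 m[φ1→fog] = [7, 5]
r2 m[φ1→cld] = [7, 5]
r2 m[φ2→cld] = [9, 7]
r2 m[φ2→sun] = [8, 9]
r2 m[φ2→rain] = [9, 9]
r2 m[φ3→rain] = [1, 8]
r2 m[φ4→cld] = [7, 2]
r2 m[φ5→rain] = [1, 3]
r2 m[φ6→wind] = [8, 9]
r2 m[φ7→wet] = [9, 8]
r2 m[fog→φ0] = [7, 5]
r2 m[fog→φ1] = [8, 6]
r2 m[cld→φ1] = [63, 14]
r2 m[cld→φ2] = [49, 10]
r2 m[cld→φ4] = [63, 35]
r2 m[wet→φ0] = [9, 8]
r2 m[wet→φ7] = [8, 4]
r2 m[wind→φ0] = [8, 9]
r2 m[wind→φ6] = [5, 8]
r2 m[sun→φ2] = [1, 1]
r2 m[rain→φ2] = [1, 24]
r2 m[rain→φ3] = [9, 27]
r2 m[rain→φ5] = [9, 72]
r3 m[φ0→fog] = [648, 486]
r3 m[φ0→wet] = [504, 180]
r3 m[φ0→wind] = [225, 504]
r3 m[φ1→fog] = [441, 126]
r3 m[φ1→cld] = [56, 32]
r3 m[φ2→cld] = [216, 72]
r3 m[φ2→sun] = [9408, 10584]
r3 m[φ2→rain] = [441, 441]
r3 m[φ3→rain] = [1, 8]
r3 m[φ4→cld] = [7, 2]
r3 m[φ5→rain] = [1, 3]
r3 m[φ6→wind] = [8, 9]
r3 m[φ7→wet] = [9, 8]
r3 m[fog→φ0] = [7, 5]
r3 m[fog→φ1] = [8, 6]
r3 m[cld→φ1] = [63, 14]
r3 m[cld→φ2] = [49, 10]
r3 m[cld→φ4] = [63, 35]
r3 m[wet→φ0] = [9, 8]
r3 m[wet→φ7] = [8, 4]
r3 m[wind→φ0] = [8, 9]
r3 m[wind→φ6] = [5, 8]
r3 m[sun→φ2] = [1, 1]
r3 m[rain→φ2] = [1, 24]
r3 m[rain→φ3] = [9, 27]
r3 m[rain→φ5] = [9, 72]
r4 m[φ0→fog] = [648, 486]
r4 m[φ0→wet] = [504, 180]
r4 m[φ0→wind] = [225, 504]
r4 m[φ1→fog] = [441, 126]
r4 m[φ1→cld] = [56, 32]
r4 m[φ2→cld] = [216, 72]
r4 m[φ2→sun] = [9408, 10584]
r4 m[φ2→rain] = [441, 441]
r4 m[φ3→rain] = [1, 8]
r4 m[φ4→cld] = [7, 2]
r4 m[φ5→rain] = [1, 3]
r4 m[φ6→wind] = [8, 9]
r4 m[φ7→wet] = [9, 8]
r4 m[fog→φ0] = [441, 126]
r4 m[fog→φ1] = [648, 486]
r4 m[cld→φ1] = [1512, 144]
r4 m[cld→φ2] = [392, 64]
r4 m[cld→φ4] = [12096, 2304]
r4 m[wet→φ0] = [9, 8]
r4 m[wet→φ7] = [504, 180]
r4 m[wind→φ0] = [8, 9]
r4 m[wind→φ6] = [225, 504]
r4 m[sun→φ2] = [1, 1]
r4 m[rain→φ2] = [1, 24]
r4 m[rain→φ3] = [441, 1323]
r4 m[rain→φ5] = [441, 3528]
r5 m[φ0→fog] = [648, 486]
r5 m[φ0→wet] = [31752, 10584]
r5 m[φ0→wind] = [11907, 31752]
r5 m[φ1→fog] = [10584, 3024]
r5 m[φ1→cld] = [4536, 2592]
r5 m[φ2→cld] = [216, 72]
r5 m[φ2→sun] = [75264, 84672]
r5 m[φ2→rain] = [3528, 3528]
r5 m[φ3→rain] = [1, 8]
r5 m[φ4→cld] = [7, 2]
r5 m[φ5→rain] = [1, 3]
r5 m[φ6→wind] = [8, 9]
r5 m[φ7→wet] = [9, 8]
r5 m[fog→φ0] = [441, 126]
r5 m[fog→φ1] = [648, 486]
r5 m[cld→φ1] = [1512, 144]
r5 m[cld→φ2] = [392, 64]
r5 m[cld→φ4] = [12096, 2304]
r5 m[wet→φ0] = [9, 8]
r5 m[wet→φ7] = [504, 180]
r5 m[wind→φ0] = [8, 9]
r5 m[wind→φ6] = [225, 504]
r5 m[sun→φ2] = [1, 1]
r5 m[rain→φ2] = [1, 24]
r5 m[rain→φ3] = [441, 1323]
r5 m[rain→φ5] = [441, 3528]
r6 m[φ0→fog] = [648, 486]
r6 m[φ0→wet] = [31752, 10584]
r6 m[φ0→wind] = [11907, 31752]
r6 m[φ1→fog] = [10584, 3024]
r6 m[φ1→cld] = [4536, 2592]
r6 m[φ2→cld] = [216, 72]
r6 m[φ2→sun] = [75264, 84672]
r6 m[φ2→rain] = [3528, 3528]
r6 m[φ3→rain] = [1, 8]
r6 m[φ4→cld] = [7, 2]
r6 m[φ5→rain] = [1, 3]
r6 m[φ6→wind] = [8, 9]
r6 m[φ7→wet] = [9, 8]
r6 m[fog→φ0] = [10584, 3024]
r6 m[fog→φ1] = [648, 486]
r6 m[cld→φ1] = [1512, 144]
r6 m[cld→φ2] = [31752, 5184]
r6 m[cld→φ4] = [979776, 186624]
r6 m[wet→φ0] = [9, 8]
r6 m[wet→φ7] = [31752, 10584]
r6 m[wind→φ0] = [8, 9]
r6 m[wind→φ6] = [11907, 31752]
r6 m[sun→φ2] = [1, 1]
r6 m[rain→φ2] = [1, 24]
r6 m[rain→φ3] = [3528, 10584]
r6 m[rain→φ5] = [3528, 28224]
r7 m[φ0→fog] = [648, 486]
r7 m[φ0→wet] = [762048, 254016]
r7 m[φ0→wind] = [285768, 762048]
r7 m[φ1→fog] = [10584, 3024]
r7 m[φ1→cld] = [4536, 2592]
r7 m[φ2→cld] = [216, 72]
r7 m[φ2→sun] = [6096384, 6858432]
r7 m[φ2→rain] = [285768, 285768]
r7 m[φ3→rain] = [1, 8]
r7 m[φ4→cld] = [7, 2]
r7 m[φ5→rain] = [1, 3]
r7 m[φ6→wind] = [8, 9]
r7 m[φ7→wet] = [9, 8]
r7 m[fog→φ0] = [10584, 3024]
r7 m[fog→φ1] = [648, 486]
r7 m[cld→φ1] = [1512, 144]
r7 m[cld→φ2] = [31752, 5184]
r7 m[cld→φ4] = [979776, 186624]
r7 m[wet→φ0] = [9, 8]
r7 m[wet→φ7] = [31752, 10584]
r7 m[wind→φ0] = [8, 9]
r7 m[wind→φ6] = [11907, 31752]
r7 m[sun→φ2] = [1, 1]
r7 m[rain→φ2] = [1, 24]
r7 m[rain→φ3] = [3528, 10584]
r7 m[rain→φ5] = [3528, 28224]
r8 m[φ0→fog] = [648, 486]
r8 m[φ0→wet] = [762048, 254016]
r8 m[φ0→wind] = [285768, 762048]
r8 m[φ1→fog] = [10584, 3024]
r8 m[φ1→cld] = [4536, 2592]
r8 m[φ2→cld] = [216, 72]
r8 m[φ2→sun] = [6096384, 6858432]
r8 m[φ2→rain] = [285768, 285768]
r8 m[φ3→rain] = [1, 8]
r8 m[φ4→cld] = [7, 2]
r8 m[φ5→rain] = [1, 3]
r8 m[φ6→wind] = [8, 9]
r8 m[φ7→wet] = [9, 8]
r8 m[fog→φ0] = [10584, 3024]
r8 m[fog→φ1] = [648, 486]
r8 m[cld→φ1] = [1512, 144]
r8 m[cld→φ2] = [31752, 5184]
r8 m[cld→φ4] = [979776, 186624]
r8 m[wet→φ0] = [9, 8]
r8 m[wet→φ7] = [762048, 254016]
r8 m[wind→φ0] = [8, 9]
r8 m[wind→φ6] = [285768, 762048]
r8 m[sun→φ2] = [1, 1]
r8 m[rain→φ2] = [1, 24]
r8 m[rain→φ3] = [285768, 857304]
r8 m[rain→φ5] = [285768, 2286144]
r9 m[φ0→fog] = [648, 486]
r9 m[φ0→wet] = [762048, 254016]
r9 m[φ0→wind] = [285768, 762048]
r9 m[φ1→fog] = [10584, 3024]
r9 m[φ1→cld] = [4536, 2592]
r9 m[φ2→cld] = [216, 72]
r9 m[φ2→sun] = [6096384, 6858432]
r9 m[φ2→rain] = [285768, 285768]
r9 m[φ3→rain] = [1, 8]
r9 m[φ4→cld] = [7, 2]
r9 m[φ5→rain] = [1, 3]
r9 m[φ6→wind] = [8, 9]
r9 m[φ7→wet] = [9, 8]
r9 m[fog→φ0] = [10584, 3024]
r9 m[fog→φ1] = [648, 486]
r9 m[cld→φ1] = [1512, 144]
r9 m[cld→φ2] = [31752, 5184]
r9 m[cld→φ4] = [979776, 186624]
r9 m[wet→φ0] = [9, 8]
r9 m[wet→φ7] = [762048, 254016]
r9 m[wind→φ0] = [8, 9]
r9 m[wind→φ6] = [285768, 762048]
r9 m[sun→φ2] = [1, 1]
r9 m[rain→φ2] = [1, 24]
r9 m[rain→φ3] = [285768, 857304]
r9 m[rain→φ5] = [285768, 2286144]
fixed point reached at round 9
traceback from fog: (fog=0, cld=0, wet=0, wind=1, sun=1, rain=1), score=6858432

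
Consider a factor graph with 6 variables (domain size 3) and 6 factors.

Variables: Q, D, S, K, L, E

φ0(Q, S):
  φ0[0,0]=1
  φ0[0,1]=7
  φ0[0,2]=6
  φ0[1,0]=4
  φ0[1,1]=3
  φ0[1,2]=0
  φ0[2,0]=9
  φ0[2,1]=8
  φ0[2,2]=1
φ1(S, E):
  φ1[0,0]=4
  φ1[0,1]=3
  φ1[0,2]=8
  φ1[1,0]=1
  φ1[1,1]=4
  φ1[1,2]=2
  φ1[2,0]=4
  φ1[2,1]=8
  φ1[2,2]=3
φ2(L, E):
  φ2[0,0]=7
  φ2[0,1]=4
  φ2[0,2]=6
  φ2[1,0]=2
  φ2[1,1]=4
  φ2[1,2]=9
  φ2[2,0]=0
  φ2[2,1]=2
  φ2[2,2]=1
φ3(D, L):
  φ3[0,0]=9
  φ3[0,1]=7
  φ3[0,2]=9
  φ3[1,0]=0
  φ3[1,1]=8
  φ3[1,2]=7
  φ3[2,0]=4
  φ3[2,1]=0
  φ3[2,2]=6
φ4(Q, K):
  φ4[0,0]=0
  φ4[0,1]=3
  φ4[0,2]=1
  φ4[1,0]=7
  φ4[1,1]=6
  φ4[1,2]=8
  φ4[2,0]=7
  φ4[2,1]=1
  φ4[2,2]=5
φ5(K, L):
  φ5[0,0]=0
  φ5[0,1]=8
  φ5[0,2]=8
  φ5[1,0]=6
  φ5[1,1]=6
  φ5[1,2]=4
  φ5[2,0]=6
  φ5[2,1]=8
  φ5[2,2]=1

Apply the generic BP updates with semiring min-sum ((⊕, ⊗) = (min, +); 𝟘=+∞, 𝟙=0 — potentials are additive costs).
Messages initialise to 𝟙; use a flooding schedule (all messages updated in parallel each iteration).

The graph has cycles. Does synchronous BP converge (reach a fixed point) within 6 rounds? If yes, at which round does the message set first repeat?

NOT CONVERGED within 6 rounds

init: all messages = 𝟙 over 3 values
r1 m[φ0→Q] = [1, 0, 1]
r1 m[φ0→S] = [1, 3, 0]
r1 m[φ1→S] = [3, 1, 3]
r1 m[φ1→E] = [1, 3, 2]
r1 m[φ2→L] = [4, 2, 0]
r1 m[φ2→E] = [0, 2, 1]
r1 m[φ3→D] = [7, 0, 0]
r1 m[φ3→L] = [0, 0, 6]
r1 m[φ4→Q] = [0, 6, 1]
r1 m[φ4→K] = [0, 1, 1]
r1 m[φ5→K] = [0, 4, 1]
r1 m[φ5→L] = [0, 6, 1]
r1 m[Q→φ0] = [0, 0, 0]
r1 m[Q→φ4] = [0, 0, 0]
r1 m[D→φ3] = [0, 0, 0]
r1 m[S→φ0] = [0, 0, 0]
r1 m[S→φ1] = [0, 0, 0]
r1 m[K→φ4] = [0, 0, 0]
r1 m[K→φ5] = [0, 0, 0]
r1 m[L→φ2] = [0, 0, 0]
r1 m[L→φ3] = [0, 0, 0]
r1 m[L→φ5] = [0, 0, 0]
r1 m[E→φ1] = [0, 0, 0]
r1 m[E→φ2] = [0, 0, 0]
r2 m[φ0→Q] = [1, 0, 1]
r2 m[φ0→S] = [1, 3, 0]
r2 m[φ1→S] = [3, 1, 3]
r2 m[φ1→E] = [1, 3, 2]
r2 m[φ2→L] = [4, 2, 0]
r2 m[φ2→E] = [0, 2, 1]
r2 m[φ3→D] = [7, 0, 0]
r2 m[φ3→L] = [0, 0, 6]
r2 m[φ4→Q] = [0, 6, 1]
r2 m[φ4→K] = [0, 1, 1]
r2 m[φ5→K] = [0, 4, 1]
r2 m[φ5→L] = [0, 6, 1]
r2 m[Q→φ0] = [0, 6, 1]
r2 m[Q→φ4] = [1, 0, 1]
r2 m[D→φ3] = [0, 0, 0]
r2 m[S→φ0] = [3, 1, 3]
r2 m[S→φ1] = [1, 3, 0]
r2 m[K→φ4] = [0, 4, 1]
r2 m[K→φ5] = [0, 1, 1]
r2 m[L→φ2] = [0, 6, 7]
r2 m[L→φ3] = [4, 8, 1]
r2 m[L→φ5] = [4, 2, 6]
r2 m[E→φ1] = [0, 2, 1]
r2 m[E→φ2] = [1, 3, 2]
r3 m[φ0→Q] = [4, 3, 4]
r3 m[φ0→S] = [1, 7, 2]
r3 m[φ1→S] = [4, 1, 4]
r3 m[φ1→E] = [4, 4, 3]
r3 m[φ2→L] = [7, 3, 1]
r3 m[φ2→E] = [7, 4, 6]
r3 m[φ3→D] = [10, 4, 7]
r3 m[φ3→L] = [0, 0, 6]
r3 m[φ4→Q] = [0, 7, 5]
r3 m[φ4→K] = [1, 2, 2]
r3 m[φ5→K] = [4, 8, 7]
r3 m[φ5→L] = [0, 7, 2]
r3 m[Q→φ0] = [0, 6, 1]
r3 m[Q→φ4] = [1, 0, 1]
r3 m[D→φ3] = [0, 0, 0]
r3 m[S→φ0] = [3, 1, 3]
r3 m[S→φ1] = [1, 3, 0]
r3 m[K→φ4] = [0, 4, 1]
r3 m[K→φ5] = [0, 1, 1]
r3 m[L→φ2] = [0, 6, 7]
r3 m[L→φ3] = [4, 8, 1]
r3 m[L→φ5] = [4, 2, 6]
r3 m[E→φ1] = [0, 2, 1]
r3 m[E→φ2] = [1, 3, 2]
r4 m[φ0→Q] = [4, 3, 4]
r4 m[φ0→S] = [1, 7, 2]
r4 m[φ1→S] = [4, 1, 4]
r4 m[φ1→E] = [4, 4, 3]
r4 m[φ2→L] = [7, 3, 1]
r4 m[φ2→E] = [7, 4, 6]
r4 m[φ3→D] = [10, 4, 7]
r4 m[φ3→L] = [0, 0, 6]
r4 m[φ4→Q] = [0, 7, 5]
r4 m[φ4→K] = [1, 2, 2]
r4 m[φ5→K] = [4, 8, 7]
r4 m[φ5→L] = [0, 7, 2]
r4 m[Q→φ0] = [0, 7, 5]
r4 m[Q→φ4] = [4, 3, 4]
r4 m[D→φ3] = [0, 0, 0]
r4 m[S→φ0] = [4, 1, 4]
r4 m[S→φ1] = [1, 7, 2]
r4 m[K→φ4] = [4, 8, 7]
r4 m[K→φ5] = [1, 2, 2]
r4 m[L→φ2] = [0, 7, 8]
r4 m[L→φ3] = [7, 10, 3]
r4 m[L→φ5] = [7, 3, 7]
r4 m[E→φ1] = [7, 4, 6]
r4 m[E→φ2] = [4, 4, 3]
r5 m[φ0→Q] = [5, 4, 5]
r5 m[φ0→S] = [1, 7, 6]
r5 m[φ1→S] = [7, 8, 9]
r5 m[φ1→E] = [5, 4, 5]
r5 m[φ2→L] = [8, 6, 4]
r5 m[φ2→E] = [7, 4, 6]
r5 m[φ3→D] = [12, 7, 9]
r5 m[φ3→L] = [0, 0, 6]
r5 m[φ4→Q] = [4, 11, 9]
r5 m[φ4→K] = [4, 5, 5]
r5 m[φ5→K] = [7, 9, 8]
r5 m[φ5→L] = [1, 8, 3]
r5 m[Q→φ0] = [0, 7, 5]
r5 m[Q→φ4] = [4, 3, 4]
r5 m[D→φ3] = [0, 0, 0]
r5 m[S→φ0] = [4, 1, 4]
r5 m[S→φ1] = [1, 7, 2]
r5 m[K→φ4] = [4, 8, 7]
r5 m[K→φ5] = [1, 2, 2]
r5 m[L→φ2] = [0, 7, 8]
r5 m[L→φ3] = [7, 10, 3]
r5 m[L→φ5] = [7, 3, 7]
r5 m[E→φ1] = [7, 4, 6]
r5 m[E→φ2] = [4, 4, 3]
r6 m[φ0→Q] = [5, 4, 5]
r6 m[φ0→S] = [1, 7, 6]
r6 m[φ1→S] = [7, 8, 9]
r6 m[φ1→E] = [5, 4, 5]
r6 m[φ2→L] = [8, 6, 4]
r6 m[φ2→E] = [7, 4, 6]
r6 m[φ3→D] = [12, 7, 9]
r6 m[φ3→L] = [0, 0, 6]
r6 m[φ4→Q] = [4, 11, 9]
r6 m[φ4→K] = [4, 5, 5]
r6 m[φ5→K] = [7, 9, 8]
r6 m[φ5→L] = [1, 8, 3]
r6 m[Q→φ0] = [4, 11, 9]
r6 m[Q→φ4] = [5, 4, 5]
r6 m[D→φ3] = [0, 0, 0]
r6 m[S→φ0] = [7, 8, 9]
r6 m[S→φ1] = [1, 7, 6]
r6 m[K→φ4] = [7, 9, 8]
r6 m[K→φ5] = [4, 5, 5]
r6 m[L→φ2] = [1, 8, 9]
r6 m[L→φ3] = [9, 14, 7]
r6 m[L→φ5] = [8, 6, 10]
r6 m[E→φ1] = [7, 4, 6]
r6 m[E→φ2] = [5, 4, 5]
no fixed point within 6 rounds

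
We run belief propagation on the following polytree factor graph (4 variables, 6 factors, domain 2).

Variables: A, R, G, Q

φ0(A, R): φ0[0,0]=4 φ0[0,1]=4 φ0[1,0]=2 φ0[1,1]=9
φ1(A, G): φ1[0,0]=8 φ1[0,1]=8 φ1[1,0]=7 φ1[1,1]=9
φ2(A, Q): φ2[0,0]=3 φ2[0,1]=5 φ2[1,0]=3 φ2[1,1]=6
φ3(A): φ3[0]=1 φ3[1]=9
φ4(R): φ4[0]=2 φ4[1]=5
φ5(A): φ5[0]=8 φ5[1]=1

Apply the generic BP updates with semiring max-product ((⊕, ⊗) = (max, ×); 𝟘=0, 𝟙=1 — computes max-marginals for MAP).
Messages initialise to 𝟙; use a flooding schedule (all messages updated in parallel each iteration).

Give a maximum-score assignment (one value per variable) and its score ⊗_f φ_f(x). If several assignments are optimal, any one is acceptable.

init: all messages = 𝟙 over 2 values
r1 m[φ0→A] = [4, 9]
r1 m[φ0→R] = [4, 9]
r1 m[φ1→A] = [8, 9]
r1 m[φ1→G] = [8, 9]
r1 m[φ2→A] = [5, 6]
r1 m[φ2→Q] = [3, 6]
r1 m[φ3→A] = [1, 9]
r1 m[φ4→R] = [2, 5]
r1 m[φ5→A] = [8, 1]
r1 m[A→φ0] = [1, 1]
r1 m[A→φ1] = [1, 1]
r1 m[A→φ2] = [1, 1]
r1 m[A→φ3] = [1, 1]
r1 m[A→φ5] = [1, 1]
r1 m[R→φ0] = [1, 1]
r1 m[R→φ4] = [1, 1]
r1 m[G→φ1] = [1, 1]
r1 m[Q→φ2] = [1, 1]
r2 m[φ0→A] = [4, 9]
r2 m[φ0→R] = [4, 9]
r2 m[φ1→A] = [8, 9]
r2 m[φ1→G] = [8, 9]
r2 m[φ2→A] = [5, 6]
r2 m[φ2→Q] = [3, 6]
r2 m[φ3→A] = [1, 9]
r2 m[φ4→R] = [2, 5]
r2 m[φ5→A] = [8, 1]
r2 m[A→φ0] = [320, 486]
r2 m[A→φ1] = [160, 486]
r2 m[A→φ2] = [256, 729]
r2 m[A→φ3] = [1280, 486]
r2 m[A→φ5] = [160, 4374]
r2 m[R→φ0] = [2, 5]
r2 m[R→φ4] = [4, 9]
r2 m[G→φ1] = [1, 1]
r2 m[Q→φ2] = [1, 1]
r3 m[φ0→A] = [20, 45]
r3 m[φ0→R] = [1280, 4374]
r3 m[φ1→A] = [8, 9]
r3 m[φ1→G] = [3402, 4374]
r3 m[φ2→A] = [5, 6]
r3 m[φ2→Q] = [2187, 4374]
r3 m[φ3→A] = [1, 9]
r3 m[φ4→R] = [2, 5]
r3 m[φ5→A] = [8, 1]
r3 m[A→φ0] = [320, 486]
r3 m[A→φ1] = [160, 486]
r3 m[A→φ2] = [256, 729]
r3 m[A→φ3] = [1280, 486]
r3 m[A→φ5] = [160, 4374]
r3 m[R→φ0] = [2, 5]
r3 m[R→φ4] = [4, 9]
r3 m[G→φ1] = [1, 1]
r3 m[Q→φ2] = [1, 1]
r4 m[φ0→A] = [20, 45]
r4 m[φ0→R] = [1280, 4374]
r4 m[φ1→A] = [8, 9]
r4 m[φ1→G] = [3402, 4374]
r4 m[φ2→A] = [5, 6]
r4 m[φ2→Q] = [2187, 4374]
r4 m[φ3→A] = [1, 9]
r4 m[φ4→R] = [2, 5]
r4 m[φ5→A] = [8, 1]
r4 m[A→φ0] = [320, 486]
r4 m[A→φ1] = [800, 2430]
r4 m[A→φ2] = [1280, 3645]
r4 m[A→φ3] = [6400, 2430]
r4 m[A→φ5] = [800, 21870]
r4 m[R→φ0] = [2, 5]
r4 m[R→φ4] = [1280, 4374]
r4 m[G→φ1] = [1, 1]
r4 m[Q→φ2] = [1, 1]
r5 m[φ0→A] = [20, 45]
r5 m[φ0→R] = [1280, 4374]
r5 m[φ1→A] = [8, 9]
r5 m[φ1→G] = [17010, 21870]
r5 m[φ2→A] = [5, 6]
r5 m[φ2→Q] = [10935, 21870]
r5 m[φ3→A] = [1, 9]
r5 m[φ4→R] = [2, 5]
r5 m[φ5→A] = [8, 1]
r5 m[A→φ0] = [320, 486]
r5 m[A→φ1] = [800, 2430]
r5 m[A→φ2] = [1280, 3645]
r5 m[A→φ3] = [6400, 2430]
r5 m[A→φ5] = [800, 21870]
r5 m[R→φ0] = [2, 5]
r5 m[R→φ4] = [1280, 4374]
r5 m[G→φ1] = [1, 1]
r5 m[Q→φ2] = [1, 1]
r6 m[φ0→A] = [20, 45]
r6 m[φ0→R] = [1280, 4374]
r6 m[φ1→A] = [8, 9]
r6 m[φ1→G] = [17010, 21870]
r6 m[φ2→A] = [5, 6]
r6 m[φ2→Q] = [10935, 21870]
r6 m[φ3→A] = [1, 9]
r6 m[φ4→R] = [2, 5]
r6 m[φ5→A] = [8, 1]
r6 m[A→φ0] = [320, 486]
r6 m[A→φ1] = [800, 2430]
r6 m[A→φ2] = [1280, 3645]
r6 m[A→φ3] = [6400, 2430]
r6 m[A→φ5] = [800, 21870]
r6 m[R→φ0] = [2, 5]
r6 m[R→φ4] = [1280, 4374]
r6 m[G→φ1] = [1, 1]
r6 m[Q→φ2] = [1, 1]
fixed point reached at round 6
traceback from A: (A=1, R=1, G=1, Q=1), score=21870

assignment: (A=1, R=1, G=1, Q=1); score = 21870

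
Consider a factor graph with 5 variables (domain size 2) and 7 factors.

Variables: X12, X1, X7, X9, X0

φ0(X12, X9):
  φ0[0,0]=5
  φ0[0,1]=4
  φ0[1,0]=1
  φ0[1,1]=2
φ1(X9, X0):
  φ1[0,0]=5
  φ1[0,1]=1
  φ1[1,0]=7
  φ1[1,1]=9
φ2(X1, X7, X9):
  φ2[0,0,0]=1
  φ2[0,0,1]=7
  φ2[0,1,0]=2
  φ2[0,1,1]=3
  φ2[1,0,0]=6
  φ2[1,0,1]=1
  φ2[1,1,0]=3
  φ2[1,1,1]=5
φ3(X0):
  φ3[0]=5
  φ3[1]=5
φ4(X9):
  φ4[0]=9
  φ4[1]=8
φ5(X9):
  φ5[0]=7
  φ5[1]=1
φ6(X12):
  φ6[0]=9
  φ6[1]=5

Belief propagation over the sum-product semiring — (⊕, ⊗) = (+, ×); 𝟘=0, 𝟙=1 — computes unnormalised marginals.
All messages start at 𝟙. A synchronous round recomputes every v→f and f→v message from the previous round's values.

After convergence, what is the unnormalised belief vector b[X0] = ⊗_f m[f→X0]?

init: all messages = 𝟙 over 2 values
r1 m[φ0→X12] = [9, 3]
r1 m[φ0→X9] = [6, 6]
r1 m[φ1→X9] = [6, 16]
r1 m[φ1→X0] = [12, 10]
r1 m[φ2→X1] = [13, 15]
r1 m[φ2→X7] = [15, 13]
r1 m[φ2→X9] = [12, 16]
r1 m[φ3→X0] = [5, 5]
r1 m[φ4→X9] = [9, 8]
r1 m[φ5→X9] = [7, 1]
r1 m[φ6→X12] = [9, 5]
r1 m[X12→φ0] = [1, 1]
r1 m[X12→φ6] = [1, 1]
r1 m[X1→φ2] = [1, 1]
r1 m[X7→φ2] = [1, 1]
r1 m[X9→φ0] = [1, 1]
r1 m[X9→φ1] = [1, 1]
r1 m[X9→φ2] = [1, 1]
r1 m[X9→φ4] = [1, 1]
r1 m[X9→φ5] = [1, 1]
r1 m[X0→φ1] = [1, 1]
r1 m[X0→φ3] = [1, 1]
r2 m[φ0→X12] = [9, 3]
r2 m[φ0→X9] = [6, 6]
r2 m[φ1→X9] = [6, 16]
r2 m[φ1→X0] = [12, 10]
r2 m[φ2→X1] = [13, 15]
r2 m[φ2→X7] = [15, 13]
r2 m[φ2→X9] = [12, 16]
r2 m[φ3→X0] = [5, 5]
r2 m[φ4→X9] = [9, 8]
r2 m[φ5→X9] = [7, 1]
r2 m[φ6→X12] = [9, 5]
r2 m[X12→φ0] = [9, 5]
r2 m[X12→φ6] = [9, 3]
r2 m[X1→φ2] = [1, 1]
r2 m[X7→φ2] = [1, 1]
r2 m[X9→φ0] = [4536, 2048]
r2 m[X9→φ1] = [4536, 768]
r2 m[X9→φ2] = [2268, 768]
r2 m[X9→φ4] = [3024, 1536]
r2 m[X9→φ5] = [3888, 12288]
r2 m[X0→φ1] = [5, 5]
r2 m[X0→φ3] = [12, 10]
r3 m[φ0→X12] = [30872, 8632]
r3 m[φ0→X9] = [50, 46]
r3 m[φ1→X9] = [30, 80]
r3 m[φ1→X0] = [28056, 11448]
r3 m[φ2→X1] = [14484, 25020]
r3 m[φ2→X7] = [22020, 17484]
r3 m[φ2→X9] = [12, 16]
r3 m[φ3→X0] = [5, 5]
r3 m[φ4→X9] = [9, 8]
r3 m[φ5→X9] = [7, 1]
r3 m[φ6→X12] = [9, 5]
r3 m[X12→φ0] = [9, 5]
r3 m[X12→φ6] = [9, 3]
r3 m[X1→φ2] = [1, 1]
r3 m[X7→φ2] = [1, 1]
r3 m[X9→φ0] = [4536, 2048]
r3 m[X9→φ1] = [4536, 768]
r3 m[X9→φ2] = [2268, 768]
r3 m[X9→φ4] = [3024, 1536]
r3 m[X9→φ5] = [3888, 12288]
r3 m[X0→φ1] = [5, 5]
r3 m[X0→φ3] = [12, 10]
r4 m[φ0→X12] = [30872, 8632]
r4 m[φ0→X9] = [50, 46]
r4 m[φ1→X9] = [30, 80]
r4 m[φ1→X0] = [28056, 11448]
r4 m[φ2→X1] = [14484, 25020]
r4 m[φ2→X7] = [22020, 17484]
r4 m[φ2→X9] = [12, 16]
r4 m[φ3→X0] = [5, 5]
r4 m[φ4→X9] = [9, 8]
r4 m[φ5→X9] = [7, 1]
r4 m[φ6→X12] = [9, 5]
r4 m[X12→φ0] = [9, 5]
r4 m[X12→φ6] = [30872, 8632]
r4 m[X1→φ2] = [1, 1]
r4 m[X7→φ2] = [1, 1]
r4 m[X9→φ0] = [22680, 10240]
r4 m[X9→φ1] = [37800, 5888]
r4 m[X9→φ2] = [94500, 29440]
r4 m[X9→φ4] = [126000, 58880]
r4 m[X9→φ5] = [162000, 471040]
r4 m[X0→φ1] = [5, 5]
r4 m[X0→φ3] = [28056, 11448]
r5 m[φ0→X12] = [154360, 43160]
r5 m[φ0→X9] = [50, 46]
r5 m[φ1→X9] = [30, 80]
r5 m[φ1→X0] = [230216, 90792]
r5 m[φ2→X1] = [577900, 1027140]
r5 m[φ2→X7] = [897020, 708020]
r5 m[φ2→X9] = [12, 16]
r5 m[φ3→X0] = [5, 5]
r5 m[φ4→X9] = [9, 8]
r5 m[φ5→X9] = [7, 1]
r5 m[φ6→X12] = [9, 5]
r5 m[X12→φ0] = [9, 5]
r5 m[X12→φ6] = [30872, 8632]
r5 m[X1→φ2] = [1, 1]
r5 m[X7→φ2] = [1, 1]
r5 m[X9→φ0] = [22680, 10240]
r5 m[X9→φ1] = [37800, 5888]
r5 m[X9→φ2] = [94500, 29440]
r5 m[X9→φ4] = [126000, 58880]
r5 m[X9→φ5] = [162000, 471040]
r5 m[X0→φ1] = [5, 5]
r5 m[X0→φ3] = [28056, 11448]
r6 m[φ0→X12] = [154360, 43160]
r6 m[φ0→X9] = [50, 46]
r6 m[φ1→X9] = [30, 80]
r6 m[φ1→X0] = [230216, 90792]
r6 m[φ2→X1] = [577900, 1027140]
r6 m[φ2→X7] = [897020, 708020]
r6 m[φ2→X9] = [12, 16]
r6 m[φ3→X0] = [5, 5]
r6 m[φ4→X9] = [9, 8]
r6 m[φ5→X9] = [7, 1]
r6 m[φ6→X12] = [9, 5]
r6 m[X12→φ0] = [9, 5]
r6 m[X12→φ6] = [154360, 43160]
r6 m[X1→φ2] = [1, 1]
r6 m[X7→φ2] = [1, 1]
r6 m[X9→φ0] = [22680, 10240]
r6 m[X9→φ1] = [37800, 5888]
r6 m[X9→φ2] = [94500, 29440]
r6 m[X9→φ4] = [126000, 58880]
r6 m[X9→φ5] = [162000, 471040]
r6 m[X0→φ1] = [5, 5]
r6 m[X0→φ3] = [230216, 90792]
r7 m[φ0→X12] = [154360, 43160]
r7 m[φ0→X9] = [50, 46]
r7 m[φ1→X9] = [30, 80]
r7 m[φ1→X0] = [230216, 90792]
r7 m[φ2→X1] = [577900, 1027140]
r7 m[φ2→X7] = [897020, 708020]
r7 m[φ2→X9] = [12, 16]
r7 m[φ3→X0] = [5, 5]
r7 m[φ4→X9] = [9, 8]
r7 m[φ5→X9] = [7, 1]
r7 m[φ6→X12] = [9, 5]
r7 m[X12→φ0] = [9, 5]
r7 m[X12→φ6] = [154360, 43160]
r7 m[X1→φ2] = [1, 1]
r7 m[X7→φ2] = [1, 1]
r7 m[X9→φ0] = [22680, 10240]
r7 m[X9→φ1] = [37800, 5888]
r7 m[X9→φ2] = [94500, 29440]
r7 m[X9→φ4] = [126000, 58880]
r7 m[X9→φ5] = [162000, 471040]
r7 m[X0→φ1] = [5, 5]
r7 m[X0→φ3] = [230216, 90792]
fixed point reached at round 7
b[X0] = ⊗ incoming = [1151080, 453960]

b[X0] = [1151080, 453960]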